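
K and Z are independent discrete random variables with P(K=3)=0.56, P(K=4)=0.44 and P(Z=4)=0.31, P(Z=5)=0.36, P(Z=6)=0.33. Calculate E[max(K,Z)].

5.02

E[max(K,Z)] = Σ_k Σ_z max(k,z) · P(K=k)P(Z=z)
 = 4·0.1736 + 5·0.2016 + 6·0.1848 + 4·0.1364 + 5·0.1584 + 6·0.1452
 = 0.6944 + 1.008 + 1.1088 + 0.5456 + 0.792 + 0.8712
 = 5.02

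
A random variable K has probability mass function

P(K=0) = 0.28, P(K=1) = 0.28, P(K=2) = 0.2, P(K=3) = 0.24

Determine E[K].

E[K] = Σ k·P(K=k)
 = 0·0.28 + 1·0.28 + 2·0.2 + 3·0.24
 = 0 + 0.28 + 0.4 + 0.72
 = 1.4

1.4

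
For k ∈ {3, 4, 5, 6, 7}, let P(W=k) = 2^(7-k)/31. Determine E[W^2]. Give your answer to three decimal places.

E[W^2] = Σ w^2·P(W=w)
 = 9·16/31 + 16·8/31 + 25·4/31 + 36·2/31 + 49·1/31
 = 144/31 + 128/31 + 100/31 + 72/31 + 49/31
 = 493/31

15.903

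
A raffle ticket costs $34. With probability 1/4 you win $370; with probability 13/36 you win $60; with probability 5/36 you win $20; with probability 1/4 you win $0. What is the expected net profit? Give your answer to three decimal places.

E[payout] = 370·1/4 + 60·13/36 + 20·5/36 + 0·1/4
 = 185/2 + 65/3 + 25/9 + 0
 = 2105/18
Net = 2105/18 - 34 = 1493/18

82.944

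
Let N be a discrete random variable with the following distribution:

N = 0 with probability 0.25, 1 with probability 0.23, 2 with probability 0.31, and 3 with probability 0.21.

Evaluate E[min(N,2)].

E[min(N,2)] = Σ min(n,2)·P(N=n)
 = 0·0.25 + 1·0.23 + 2·0.31 + 2·0.21
 = 0 + 0.23 + 0.62 + 0.42
 = 1.27

1.27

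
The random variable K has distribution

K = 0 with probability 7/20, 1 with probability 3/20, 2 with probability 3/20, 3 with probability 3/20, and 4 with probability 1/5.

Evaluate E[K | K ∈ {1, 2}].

1.5

P(K ∈ {1, 2}) = 3/20 + 3/20 = 3/10.
E[K | K ∈ {1, 2}] = [1·3/20 + 2·3/20] / (3/10)
 = 9/20 / (3/10)
 = 3/2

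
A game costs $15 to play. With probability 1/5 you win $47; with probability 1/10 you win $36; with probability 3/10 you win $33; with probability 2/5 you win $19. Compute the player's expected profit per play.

E[payout] = 47·1/5 + 36·1/10 + 33·3/10 + 19·2/5
 = 47/5 + 18/5 + 99/10 + 38/5
 = 61/2
Net = 61/2 - 15 = 31/2

15.5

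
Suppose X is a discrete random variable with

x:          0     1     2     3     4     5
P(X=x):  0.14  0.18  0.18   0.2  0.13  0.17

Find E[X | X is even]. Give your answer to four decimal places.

P(X is even) = 0.14 + 0.18 + 0.13 = 0.45.
E[X | X is even] = [0·0.14 + 2·0.18 + 4·0.13] / 0.45
 = 0.88 / 0.45
 = 88/45

1.9556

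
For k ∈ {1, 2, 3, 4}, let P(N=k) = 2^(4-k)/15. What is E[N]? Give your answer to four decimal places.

E[N] = Σ n·P(N=n)
 = 1·8/15 + 2·4/15 + 3·2/15 + 4·1/15
 = 8/15 + 8/15 + 2/5 + 4/15
 = 26/15

1.7333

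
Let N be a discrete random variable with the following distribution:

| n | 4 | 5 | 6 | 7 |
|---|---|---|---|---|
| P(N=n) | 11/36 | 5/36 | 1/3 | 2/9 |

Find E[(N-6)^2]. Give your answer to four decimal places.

1.5833

E[(N-6)^2] = Σ (n-6)^2·P(N=n)
 = 4·11/36 + 1·5/36 + 0·1/3 + 1·2/9
 = 11/9 + 5/36 + 0 + 2/9
 = 19/12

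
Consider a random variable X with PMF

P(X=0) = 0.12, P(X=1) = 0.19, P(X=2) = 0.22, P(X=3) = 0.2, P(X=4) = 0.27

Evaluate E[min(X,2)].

E[min(X,2)] = Σ min(x,2)·P(X=x)
 = 0·0.12 + 1·0.19 + 2·0.22 + 2·0.2 + 2·0.27
 = 0 + 0.19 + 0.44 + 0.4 + 0.54
 = 1.57

1.57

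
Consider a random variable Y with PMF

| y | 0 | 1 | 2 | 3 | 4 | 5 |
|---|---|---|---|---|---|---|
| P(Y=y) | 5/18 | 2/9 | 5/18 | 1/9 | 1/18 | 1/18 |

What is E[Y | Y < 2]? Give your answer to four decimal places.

P(Y < 2) = 5/18 + 2/9 = 1/2.
E[Y | Y < 2] = [0·5/18 + 1·2/9] / (1/2)
 = 2/9 / (1/2)
 = 4/9

0.4444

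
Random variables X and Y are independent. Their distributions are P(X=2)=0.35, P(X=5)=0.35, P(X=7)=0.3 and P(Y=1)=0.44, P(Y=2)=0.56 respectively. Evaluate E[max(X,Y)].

E[max(X,Y)] = Σ_x Σ_y max(x,y) · P(X=x)P(Y=y)
 = 2·0.154 + 2·0.196 + 5·0.154 + 5·0.196 + 7·0.132 + 7·0.168
 = 0.308 + 0.392 + 0.77 + 0.98 + 0.924 + 1.176
 = 4.55

4.55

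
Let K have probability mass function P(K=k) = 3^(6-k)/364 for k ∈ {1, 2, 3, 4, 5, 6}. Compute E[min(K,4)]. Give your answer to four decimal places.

1.4780

E[min(K,4)] = Σ min(k,4)·P(K=k)
 = 1·243/364 + 2·81/364 + 3·27/364 + 4·9/364 + 4·3/364 + 4·1/364
 = 243/364 + 81/182 + 81/364 + 9/91 + 3/91 + 1/91
 = 269/182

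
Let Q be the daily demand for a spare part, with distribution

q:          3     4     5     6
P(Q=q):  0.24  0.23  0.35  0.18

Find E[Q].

4.47

E[Q] = Σ q·P(Q=q)
 = 3·0.24 + 4·0.23 + 5·0.35 + 6·0.18
 = 0.72 + 0.92 + 1.75 + 1.08
 = 4.47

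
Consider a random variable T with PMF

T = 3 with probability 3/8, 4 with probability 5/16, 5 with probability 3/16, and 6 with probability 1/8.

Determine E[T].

E[T] = Σ t·P(T=t)
 = 3·3/8 + 4·5/16 + 5·3/16 + 6·1/8
 = 9/8 + 5/4 + 15/16 + 3/4
 = 65/16

4.0625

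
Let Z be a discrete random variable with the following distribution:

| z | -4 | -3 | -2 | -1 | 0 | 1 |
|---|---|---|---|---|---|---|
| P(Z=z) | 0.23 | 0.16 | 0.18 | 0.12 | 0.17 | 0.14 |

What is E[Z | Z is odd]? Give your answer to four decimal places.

P(Z is odd) = 0.16 + 0.12 + 0.14 = 0.42.
E[Z | Z is odd] = [(-3)·0.16 + (-1)·0.12 + 1·0.14] / 0.42
 = -0.46 / 0.42
 = -23/21

-1.0952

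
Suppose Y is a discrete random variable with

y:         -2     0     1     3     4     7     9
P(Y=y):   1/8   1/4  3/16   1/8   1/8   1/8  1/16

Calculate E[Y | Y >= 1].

P(Y >= 1) = 3/16 + 1/8 + 1/8 + 1/8 + 1/16 = 5/8.
E[Y | Y >= 1] = [1·3/16 + 3·1/8 + 4·1/8 + 7·1/8 + 9·1/16] / (5/8)
 = 5/2 / (5/8)
 = 4

4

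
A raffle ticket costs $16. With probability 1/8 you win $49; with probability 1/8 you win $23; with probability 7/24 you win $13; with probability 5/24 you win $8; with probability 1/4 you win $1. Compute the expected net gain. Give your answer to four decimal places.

-1.2917

E[payout] = 49·1/8 + 23·1/8 + 13·7/24 + 8·5/24 + 1·1/4
 = 49/8 + 23/8 + 91/24 + 5/3 + 1/4
 = 353/24
Net = 353/24 - 16 = -31/24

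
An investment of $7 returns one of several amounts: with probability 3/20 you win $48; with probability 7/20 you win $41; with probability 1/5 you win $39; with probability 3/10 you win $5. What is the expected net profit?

23.85

E[payout] = 48·3/20 + 41·7/20 + 39·1/5 + 5·3/10
 = 36/5 + 287/20 + 39/5 + 3/2
 = 617/20
Net = 617/20 - 7 = 477/20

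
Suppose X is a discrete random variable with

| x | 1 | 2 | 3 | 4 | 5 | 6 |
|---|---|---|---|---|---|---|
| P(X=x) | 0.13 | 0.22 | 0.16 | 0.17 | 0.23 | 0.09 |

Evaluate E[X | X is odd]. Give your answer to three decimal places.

3.385

P(X is odd) = 0.13 + 0.16 + 0.23 = 0.52.
E[X | X is odd] = [1·0.13 + 3·0.16 + 5·0.23] / 0.52
 = 1.76 / 0.52
 = 44/13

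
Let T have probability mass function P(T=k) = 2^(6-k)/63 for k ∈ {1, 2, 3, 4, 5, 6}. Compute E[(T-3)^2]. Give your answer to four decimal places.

2.6190

E[(T-3)^2] = Σ (t-3)^2·P(T=t)
 = 4·32/63 + 1·16/63 + 0·8/63 + 1·4/63 + 4·2/63 + 9·1/63
 = 128/63 + 16/63 + 0 + 4/63 + 8/63 + 1/7
 = 55/21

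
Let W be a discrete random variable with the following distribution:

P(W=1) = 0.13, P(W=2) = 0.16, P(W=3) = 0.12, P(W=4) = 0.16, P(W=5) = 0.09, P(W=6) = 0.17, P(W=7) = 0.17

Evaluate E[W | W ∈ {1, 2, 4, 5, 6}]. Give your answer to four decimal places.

3.6056

P(W ∈ {1, 2, 4, 5, 6}) = 0.13 + 0.16 + 0.16 + 0.09 + 0.17 = 0.71.
E[W | W ∈ {1, 2, 4, 5, 6}] = [1·0.13 + 2·0.16 + 4·0.16 + 5·0.09 + 6·0.17] / 0.71
 = 2.56 / 0.71
 = 256/71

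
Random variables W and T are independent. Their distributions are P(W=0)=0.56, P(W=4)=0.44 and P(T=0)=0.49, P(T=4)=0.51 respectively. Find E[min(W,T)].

0.8976

E[min(W,T)] = Σ_w Σ_t min(w,t) · P(W=w)P(T=t)
 = 0·0.2744 + 0·0.2856 + 0·0.2156 + 4·0.2244
 = 0 + 0 + 0 + 0.8976
 = 0.8976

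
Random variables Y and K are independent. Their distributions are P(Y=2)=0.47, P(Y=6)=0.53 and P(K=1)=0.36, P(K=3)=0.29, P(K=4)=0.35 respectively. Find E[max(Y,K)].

E[max(Y,K)] = Σ_y Σ_k max(y,k) · P(Y=y)P(K=k)
 = 2·0.1692 + 3·0.1363 + 4·0.1645 + 6·0.1908 + 6·0.1537 + 6·0.1855
 = 0.3384 + 0.4089 + 0.658 + 1.1448 + 0.9222 + 1.113
 = 4.5853

4.5853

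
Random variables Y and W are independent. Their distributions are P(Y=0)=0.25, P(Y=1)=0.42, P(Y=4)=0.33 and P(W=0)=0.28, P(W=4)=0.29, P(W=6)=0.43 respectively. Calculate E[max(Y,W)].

E[max(Y,W)] = Σ_y Σ_w max(y,w) · P(Y=y)P(W=w)
 = 0·0.07 + 4·0.0725 + 6·0.1075 + 1·0.1176 + 4·0.1218 + 6·0.1806 + 4·0.0924 + 4·0.0957 + 6·0.1419
 = 0 + 0.29 + 0.645 + 0.1176 + 0.4872 + 1.0836 + 0.3696 + 0.3828 + 0.8514
 = 4.2272

4.2272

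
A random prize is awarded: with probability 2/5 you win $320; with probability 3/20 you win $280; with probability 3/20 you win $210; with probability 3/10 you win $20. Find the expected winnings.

207.5

E[payout] = 320·2/5 + 280·3/20 + 210·3/20 + 20·3/10
 = 128 + 42 + 63/2 + 6
 = 415/2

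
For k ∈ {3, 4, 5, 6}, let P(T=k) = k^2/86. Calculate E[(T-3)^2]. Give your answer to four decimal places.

5.1163

E[(T-3)^2] = Σ (t-3)^2·P(T=t)
 = 0·9/86 + 1·8/43 + 4·25/86 + 9·18/43
 = 0 + 8/43 + 50/43 + 162/43
 = 220/43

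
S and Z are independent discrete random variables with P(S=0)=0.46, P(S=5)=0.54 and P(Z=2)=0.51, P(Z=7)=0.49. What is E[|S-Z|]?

3.4024

E[|S-Z|] = Σ_s Σ_z |s-z| · P(S=s)P(Z=z)
 = 2·0.2346 + 7·0.2254 + 3·0.2754 + 2·0.2646
 = 0.4692 + 1.5778 + 0.8262 + 0.5292
 = 3.4024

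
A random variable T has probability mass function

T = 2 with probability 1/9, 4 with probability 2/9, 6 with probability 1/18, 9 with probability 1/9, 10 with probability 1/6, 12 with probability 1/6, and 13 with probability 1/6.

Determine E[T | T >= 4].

9.0625

P(T >= 4) = 2/9 + 1/18 + 1/9 + 1/6 + 1/6 + 1/6 = 8/9.
E[T | T >= 4] = [4·2/9 + 6·1/18 + 9·1/9 + 10·1/6 + 12·1/6 + 13·1/6] / (8/9)
 = 145/18 / (8/9)
 = 145/16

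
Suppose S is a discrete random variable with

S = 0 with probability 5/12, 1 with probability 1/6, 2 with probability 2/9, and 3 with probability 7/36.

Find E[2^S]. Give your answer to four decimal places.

E[2^S] = Σ 2^s·P(S=s)
 = 1·5/12 + 2·1/6 + 4·2/9 + 8·7/36
 = 5/12 + 1/3 + 8/9 + 14/9
 = 115/36

3.1944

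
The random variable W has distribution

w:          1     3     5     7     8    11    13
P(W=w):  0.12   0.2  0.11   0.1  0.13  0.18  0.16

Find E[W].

E[W] = Σ w·P(W=w)
 = 1·0.12 + 3·0.2 + 5·0.11 + 7·0.1 + 8·0.13 + 11·0.18 + 13·0.16
 = 0.12 + 0.6 + 0.55 + 0.7 + 1.04 + 1.98 + 2.08
 = 7.07

7.07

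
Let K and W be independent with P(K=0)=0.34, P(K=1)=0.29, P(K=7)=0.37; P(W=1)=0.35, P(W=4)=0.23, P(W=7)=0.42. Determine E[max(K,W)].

5.2423

E[max(K,W)] = Σ_k Σ_w max(k,w) · P(K=k)P(W=w)
 = 1·0.119 + 4·0.0782 + 7·0.1428 + 1·0.1015 + 4·0.0667 + 7·0.1218 + 7·0.1295 + 7·0.0851 + 7·0.1554
 = 0.119 + 0.3128 + 0.9996 + 0.1015 + 0.2668 + 0.8526 + 0.9065 + 0.5957 + 1.0878
 = 5.2423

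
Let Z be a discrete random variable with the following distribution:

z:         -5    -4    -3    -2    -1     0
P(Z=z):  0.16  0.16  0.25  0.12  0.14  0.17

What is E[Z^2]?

E[Z^2] = Σ z^2·P(Z=z)
 = 25·0.16 + 16·0.16 + 9·0.25 + 4·0.12 + 1·0.14 + 0·0.17
 = 4 + 2.56 + 2.25 + 0.48 + 0.14 + 0
 = 9.43

9.43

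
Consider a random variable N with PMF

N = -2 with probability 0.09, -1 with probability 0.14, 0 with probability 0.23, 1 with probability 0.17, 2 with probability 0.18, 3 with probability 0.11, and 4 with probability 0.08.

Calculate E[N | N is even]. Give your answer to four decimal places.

0.8621

P(N is even) = 0.09 + 0.23 + 0.18 + 0.08 = 0.58.
E[N | N is even] = [(-2)·0.09 + 0·0.23 + 2·0.18 + 4·0.08] / 0.58
 = 0.5 / 0.58
 = 25/29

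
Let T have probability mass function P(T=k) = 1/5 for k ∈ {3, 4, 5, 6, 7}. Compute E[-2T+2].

E[-2T+2] = Σ (-2t+2)·P(T=t)
 = (-4)·1/5 + (-6)·1/5 + (-8)·1/5 + (-10)·1/5 + (-12)·1/5
 = (-4/5) + (-6/5) + (-8/5) + (-2) + (-12/5)
 = -8

-8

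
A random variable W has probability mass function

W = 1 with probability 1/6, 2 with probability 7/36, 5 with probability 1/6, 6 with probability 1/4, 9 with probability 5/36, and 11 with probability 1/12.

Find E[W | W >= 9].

9.75

P(W >= 9) = 5/36 + 1/12 = 2/9.
E[W | W >= 9] = [9·5/36 + 11·1/12] / (2/9)
 = 13/6 / (2/9)
 = 39/4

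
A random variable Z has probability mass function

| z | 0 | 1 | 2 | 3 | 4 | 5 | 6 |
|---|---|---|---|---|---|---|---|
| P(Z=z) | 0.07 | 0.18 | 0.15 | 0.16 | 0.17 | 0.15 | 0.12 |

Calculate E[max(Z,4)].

E[max(Z,4)] = Σ max(z,4)·P(Z=z)
 = 4·0.07 + 4·0.18 + 4·0.15 + 4·0.16 + 4·0.17 + 5·0.15 + 6·0.12
 = 0.28 + 0.72 + 0.6 + 0.64 + 0.68 + 0.75 + 0.72
 = 4.39

4.39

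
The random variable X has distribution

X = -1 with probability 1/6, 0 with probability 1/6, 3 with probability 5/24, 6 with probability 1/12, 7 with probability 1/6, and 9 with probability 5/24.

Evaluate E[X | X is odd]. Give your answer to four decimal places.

P(X is odd) = 1/6 + 5/24 + 1/6 + 5/24 = 3/4.
E[X | X is odd] = [(-1)·1/6 + 3·5/24 + 7·1/6 + 9·5/24] / (3/4)
 = 7/2 / (3/4)
 = 14/3

4.6667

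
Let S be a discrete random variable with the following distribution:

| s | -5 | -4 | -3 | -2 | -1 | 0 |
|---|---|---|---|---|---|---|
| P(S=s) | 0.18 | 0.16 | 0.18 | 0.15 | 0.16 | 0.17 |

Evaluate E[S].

E[S] = Σ s·P(S=s)
 = (-5)·0.18 + (-4)·0.16 + (-3)·0.18 + (-2)·0.15 + (-1)·0.16 + 0·0.17
 = (-0.9) + (-0.64) + (-0.54) + (-0.3) + (-0.16) + 0
 = -2.54

-2.54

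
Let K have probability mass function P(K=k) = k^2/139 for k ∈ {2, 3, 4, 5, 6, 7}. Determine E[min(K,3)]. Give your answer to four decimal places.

2.9712

E[min(K,3)] = Σ min(k,3)·P(K=k)
 = 2·4/139 + 3·9/139 + 3·16/139 + 3·25/139 + 3·36/139 + 3·49/139
 = 8/139 + 27/139 + 48/139 + 75/139 + 108/139 + 147/139
 = 413/139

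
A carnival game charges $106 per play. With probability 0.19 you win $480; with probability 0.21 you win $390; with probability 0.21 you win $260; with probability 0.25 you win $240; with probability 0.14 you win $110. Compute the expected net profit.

E[payout] = 480·0.19 + 390·0.21 + 260·0.21 + 240·0.25 + 110·0.14
 = 91.2 + 81.9 + 54.6 + 60 + 15.4
 = 303.1
Net = 303.1 - 106 = 197.1

197.1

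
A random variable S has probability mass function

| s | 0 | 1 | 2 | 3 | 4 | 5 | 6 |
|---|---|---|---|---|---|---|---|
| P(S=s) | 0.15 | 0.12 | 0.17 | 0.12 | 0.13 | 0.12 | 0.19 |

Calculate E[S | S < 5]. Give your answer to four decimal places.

1.9420

P(S < 5) = 0.15 + 0.12 + 0.17 + 0.12 + 0.13 = 0.69.
E[S | S < 5] = [0·0.15 + 1·0.12 + 2·0.17 + 3·0.12 + 4·0.13] / 0.69
 = 1.34 / 0.69
 = 134/69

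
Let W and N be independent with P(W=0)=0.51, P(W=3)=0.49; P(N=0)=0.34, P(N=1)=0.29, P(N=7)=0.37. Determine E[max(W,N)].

E[max(W,N)] = Σ_w Σ_n max(w,n) · P(W=w)P(N=n)
 = 0·0.1734 + 1·0.1479 + 7·0.1887 + 3·0.1666 + 3·0.1421 + 7·0.1813
 = 0 + 0.1479 + 1.3209 + 0.4998 + 0.4263 + 1.2691
 = 3.664

3.664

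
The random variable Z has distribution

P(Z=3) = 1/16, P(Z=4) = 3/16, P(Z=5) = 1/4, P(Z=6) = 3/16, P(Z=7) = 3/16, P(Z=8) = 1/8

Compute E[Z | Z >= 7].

7.4

P(Z >= 7) = 3/16 + 1/8 = 5/16.
E[Z | Z >= 7] = [7·3/16 + 8·1/8] / (5/16)
 = 37/16 / (5/16)
 = 37/5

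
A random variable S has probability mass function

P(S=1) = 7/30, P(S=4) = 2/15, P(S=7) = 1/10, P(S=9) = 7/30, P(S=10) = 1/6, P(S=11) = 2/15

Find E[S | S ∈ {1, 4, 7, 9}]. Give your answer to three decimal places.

P(S ∈ {1, 4, 7, 9}) = 7/30 + 2/15 + 1/10 + 7/30 = 7/10.
E[S | S ∈ {1, 4, 7, 9}] = [1·7/30 + 4·2/15 + 7·1/10 + 9·7/30] / (7/10)
 = 107/30 / (7/10)
 = 107/21

5.095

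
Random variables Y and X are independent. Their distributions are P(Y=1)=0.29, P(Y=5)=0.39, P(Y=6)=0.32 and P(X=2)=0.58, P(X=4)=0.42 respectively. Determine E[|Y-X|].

2.3872

E[|Y-X|] = Σ_y Σ_x |y-x| · P(Y=y)P(X=x)
 = 1·0.1682 + 3·0.1218 + 3·0.2262 + 1·0.1638 + 4·0.1856 + 2·0.1344
 = 0.1682 + 0.3654 + 0.6786 + 0.1638 + 0.7424 + 0.2688
 = 2.3872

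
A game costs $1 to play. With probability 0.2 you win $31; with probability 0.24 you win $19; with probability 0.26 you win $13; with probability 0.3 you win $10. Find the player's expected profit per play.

E[payout] = 31·0.2 + 19·0.24 + 13·0.26 + 10·0.3
 = 6.2 + 4.56 + 3.38 + 3
 = 17.14
Net = 17.14 - 1 = 16.14

16.14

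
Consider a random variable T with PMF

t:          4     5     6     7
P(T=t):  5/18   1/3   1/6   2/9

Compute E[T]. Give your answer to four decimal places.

5.3333

E[T] = Σ t·P(T=t)
 = 4·5/18 + 5·1/3 + 6·1/6 + 7·2/9
 = 10/9 + 5/3 + 1 + 14/9
 = 16/3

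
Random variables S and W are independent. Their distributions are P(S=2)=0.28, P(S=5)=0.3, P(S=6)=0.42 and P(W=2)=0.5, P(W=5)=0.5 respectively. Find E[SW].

16.03

E[SW] = Σ_s Σ_w sw · P(S=s)P(W=w)
 = 4·0.14 + 10·0.14 + 10·0.15 + 25·0.15 + 12·0.21 + 30·0.21
 = 0.56 + 1.4 + 1.5 + 3.75 + 2.52 + 6.3
 = 16.03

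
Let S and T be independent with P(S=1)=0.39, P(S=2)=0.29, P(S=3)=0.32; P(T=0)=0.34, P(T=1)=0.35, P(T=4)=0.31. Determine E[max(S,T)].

E[max(S,T)] = Σ_s Σ_t max(s,t) · P(S=s)P(T=t)
 = 1·0.1326 + 1·0.1365 + 4·0.1209 + 2·0.0986 + 2·0.1015 + 4·0.0899 + 3·0.1088 + 3·0.112 + 4·0.0992
 = 0.1326 + 0.1365 + 0.4836 + 0.1972 + 0.203 + 0.3596 + 0.3264 + 0.336 + 0.3968
 = 2.5717

2.5717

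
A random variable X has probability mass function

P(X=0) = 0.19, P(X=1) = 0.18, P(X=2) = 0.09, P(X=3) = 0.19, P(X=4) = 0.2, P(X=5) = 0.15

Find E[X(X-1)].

E[X(X-1)] = Σ x(x-1)·P(X=x)
 = 0·0.19 + 0·0.18 + 2·0.09 + 6·0.19 + 12·0.2 + 20·0.15
 = 0 + 0 + 0.18 + 1.14 + 2.4 + 3
 = 6.72

6.72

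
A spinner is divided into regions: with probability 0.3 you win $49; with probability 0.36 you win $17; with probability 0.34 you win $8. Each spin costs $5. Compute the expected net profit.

E[payout] = 49·0.3 + 17·0.36 + 8·0.34
 = 14.7 + 6.12 + 2.72
 = 23.54
Net = 23.54 - 5 = 18.54

18.54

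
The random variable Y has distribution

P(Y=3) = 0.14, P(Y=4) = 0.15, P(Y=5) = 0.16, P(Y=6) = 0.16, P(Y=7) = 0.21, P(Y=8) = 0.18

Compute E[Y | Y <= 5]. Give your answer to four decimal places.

4.0444

P(Y <= 5) = 0.14 + 0.15 + 0.16 = 0.45.
E[Y | Y <= 5] = [3·0.14 + 4·0.15 + 5·0.16] / 0.45
 = 1.82 / 0.45
 = 182/45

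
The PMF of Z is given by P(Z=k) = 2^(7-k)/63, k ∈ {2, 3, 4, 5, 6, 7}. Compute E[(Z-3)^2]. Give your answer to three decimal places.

1.429

E[(Z-3)^2] = Σ (z-3)^2·P(Z=z)
 = 1·32/63 + 0·16/63 + 1·8/63 + 4·4/63 + 9·2/63 + 16·1/63
 = 32/63 + 0 + 8/63 + 16/63 + 2/7 + 16/63
 = 10/7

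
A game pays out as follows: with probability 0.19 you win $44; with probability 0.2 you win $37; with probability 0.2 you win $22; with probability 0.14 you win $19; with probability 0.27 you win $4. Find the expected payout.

E[payout] = 44·0.19 + 37·0.2 + 22·0.2 + 19·0.14 + 4·0.27
 = 8.36 + 7.4 + 4.4 + 2.66 + 1.08
 = 23.9

23.9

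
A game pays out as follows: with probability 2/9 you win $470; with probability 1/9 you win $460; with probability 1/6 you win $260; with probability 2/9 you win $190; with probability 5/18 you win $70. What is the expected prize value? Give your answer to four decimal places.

260.5556

E[payout] = 470·2/9 + 460·1/9 + 260·1/6 + 190·2/9 + 70·5/18
 = 940/9 + 460/9 + 130/3 + 380/9 + 175/9
 = 2345/9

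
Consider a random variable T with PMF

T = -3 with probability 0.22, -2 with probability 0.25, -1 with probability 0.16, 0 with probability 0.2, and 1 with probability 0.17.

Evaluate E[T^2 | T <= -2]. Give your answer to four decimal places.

P(T <= -2) = 0.22 + 0.25 = 0.47.
E[T^2 | T <= -2] = [9·0.22 + 4·0.25] / 0.47
 = 2.98 / 0.47
 = 298/47

6.3404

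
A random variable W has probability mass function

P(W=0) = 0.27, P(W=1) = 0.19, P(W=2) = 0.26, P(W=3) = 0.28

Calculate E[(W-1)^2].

1.65

E[(W-1)^2] = Σ (w-1)^2·P(W=w)
 = 1·0.27 + 0·0.19 + 1·0.26 + 4·0.28
 = 0.27 + 0 + 0.26 + 1.12
 = 1.65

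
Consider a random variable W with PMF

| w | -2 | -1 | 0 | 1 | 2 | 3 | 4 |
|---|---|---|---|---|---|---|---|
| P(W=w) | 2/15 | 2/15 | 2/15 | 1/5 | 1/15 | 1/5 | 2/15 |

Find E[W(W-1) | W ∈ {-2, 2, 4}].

7.6

P(W ∈ {-2, 2, 4}) = 2/15 + 1/15 + 2/15 = 1/3.
E[W(W-1) | W ∈ {-2, 2, 4}] = [6·2/15 + 2·1/15 + 12·2/15] / (1/3)
 = 38/15 / (1/3)
 = 38/5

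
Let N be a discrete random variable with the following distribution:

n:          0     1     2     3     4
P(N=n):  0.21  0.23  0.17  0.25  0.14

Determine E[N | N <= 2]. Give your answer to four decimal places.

P(N <= 2) = 0.21 + 0.23 + 0.17 = 0.61.
E[N | N <= 2] = [0·0.21 + 1·0.23 + 2·0.17] / 0.61
 = 0.57 / 0.61
 = 57/61

0.9344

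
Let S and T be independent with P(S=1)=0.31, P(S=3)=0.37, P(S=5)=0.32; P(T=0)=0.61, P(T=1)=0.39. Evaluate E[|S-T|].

2.63

E[|S-T|] = Σ_s Σ_t |s-t| · P(S=s)P(T=t)
 = 1·0.1891 + 0·0.1209 + 3·0.2257 + 2·0.1443 + 5·0.1952 + 4·0.1248
 = 0.1891 + 0 + 0.6771 + 0.2886 + 0.976 + 0.4992
 = 2.63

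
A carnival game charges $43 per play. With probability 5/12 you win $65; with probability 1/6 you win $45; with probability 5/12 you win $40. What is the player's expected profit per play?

E[payout] = 65·5/12 + 45·1/6 + 40·5/12
 = 325/12 + 15/2 + 50/3
 = 205/4
Net = 205/4 - 43 = 33/4

8.25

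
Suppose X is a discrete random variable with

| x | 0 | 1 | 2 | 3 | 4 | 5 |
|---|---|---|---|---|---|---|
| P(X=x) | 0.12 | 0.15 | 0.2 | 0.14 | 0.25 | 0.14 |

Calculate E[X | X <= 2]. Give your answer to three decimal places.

1.170

P(X <= 2) = 0.12 + 0.15 + 0.2 = 0.47.
E[X | X <= 2] = [0·0.12 + 1·0.15 + 2·0.2] / 0.47
 = 0.55 / 0.47
 = 55/47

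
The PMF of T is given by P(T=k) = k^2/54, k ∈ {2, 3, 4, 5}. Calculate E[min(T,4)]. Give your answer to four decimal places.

E[min(T,4)] = Σ min(t,4)·P(T=t)
 = 2·2/27 + 3·1/6 + 4·8/27 + 4·25/54
 = 4/27 + 1/2 + 32/27 + 50/27
 = 199/54

3.6852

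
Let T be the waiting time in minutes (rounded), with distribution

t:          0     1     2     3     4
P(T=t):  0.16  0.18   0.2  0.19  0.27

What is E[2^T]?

E[2^T] = Σ 2^t·P(T=t)
 = 1·0.16 + 2·0.18 + 4·0.2 + 8·0.19 + 16·0.27
 = 0.16 + 0.36 + 0.8 + 1.52 + 4.32
 = 7.16

7.16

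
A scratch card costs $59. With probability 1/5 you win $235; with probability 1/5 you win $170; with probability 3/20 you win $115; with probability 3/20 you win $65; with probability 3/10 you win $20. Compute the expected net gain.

55

E[payout] = 235·1/5 + 170·1/5 + 115·3/20 + 65·3/20 + 20·3/10
 = 47 + 34 + 69/4 + 39/4 + 6
 = 114
Net = 114 - 59 = 55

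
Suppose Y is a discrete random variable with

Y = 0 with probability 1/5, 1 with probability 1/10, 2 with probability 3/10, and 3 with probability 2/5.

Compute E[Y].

1.9

E[Y] = Σ y·P(Y=y)
 = 0·1/5 + 1·1/10 + 2·3/10 + 3·2/5
 = 0 + 1/10 + 3/5 + 6/5
 = 19/10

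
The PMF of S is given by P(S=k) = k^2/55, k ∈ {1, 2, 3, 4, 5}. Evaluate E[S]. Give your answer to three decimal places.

4.091

E[S] = Σ s·P(S=s)
 = 1·1/55 + 2·4/55 + 3·9/55 + 4·16/55 + 5·5/11
 = 1/55 + 8/55 + 27/55 + 64/55 + 25/11
 = 45/11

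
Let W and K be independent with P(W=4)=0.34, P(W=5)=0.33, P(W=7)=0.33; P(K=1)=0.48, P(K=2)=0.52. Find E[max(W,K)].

5.32

E[max(W,K)] = Σ_w Σ_k max(w,k) · P(W=w)P(K=k)
 = 4·0.1632 + 4·0.1768 + 5·0.1584 + 5·0.1716 + 7·0.1584 + 7·0.1716
 = 0.6528 + 0.7072 + 0.792 + 0.858 + 1.1088 + 1.2012
 = 5.32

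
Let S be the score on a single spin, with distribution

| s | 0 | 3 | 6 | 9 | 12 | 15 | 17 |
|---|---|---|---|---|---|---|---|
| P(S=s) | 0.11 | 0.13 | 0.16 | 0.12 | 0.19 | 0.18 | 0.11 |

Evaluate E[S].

E[S] = Σ s·P(S=s)
 = 0·0.11 + 3·0.13 + 6·0.16 + 9·0.12 + 12·0.19 + 15·0.18 + 17·0.11
 = 0 + 0.39 + 0.96 + 1.08 + 2.28 + 2.7 + 1.87
 = 9.28

9.28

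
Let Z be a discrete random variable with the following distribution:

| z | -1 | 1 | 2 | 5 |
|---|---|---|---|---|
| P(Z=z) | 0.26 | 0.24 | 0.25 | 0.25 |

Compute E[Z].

1.73

E[Z] = Σ z·P(Z=z)
 = (-1)·0.26 + 1·0.24 + 2·0.25 + 5·0.25
 = (-0.26) + 0.24 + 0.5 + 1.25
 = 1.73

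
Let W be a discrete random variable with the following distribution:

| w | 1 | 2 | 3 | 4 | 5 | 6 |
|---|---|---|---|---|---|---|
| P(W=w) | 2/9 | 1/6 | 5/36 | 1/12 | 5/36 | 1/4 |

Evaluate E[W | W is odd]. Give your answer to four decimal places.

P(W is odd) = 2/9 + 5/36 + 5/36 = 1/2.
E[W | W is odd] = [1·2/9 + 3·5/36 + 5·5/36] / (1/2)
 = 4/3 / (1/2)
 = 8/3

2.6667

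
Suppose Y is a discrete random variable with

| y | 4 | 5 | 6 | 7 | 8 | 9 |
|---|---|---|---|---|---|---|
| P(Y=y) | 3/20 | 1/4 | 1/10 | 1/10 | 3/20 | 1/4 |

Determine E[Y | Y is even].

P(Y is even) = 3/20 + 1/10 + 3/20 = 2/5.
E[Y | Y is even] = [4·3/20 + 6·1/10 + 8·3/20] / (2/5)
 = 12/5 / (2/5)
 = 6

6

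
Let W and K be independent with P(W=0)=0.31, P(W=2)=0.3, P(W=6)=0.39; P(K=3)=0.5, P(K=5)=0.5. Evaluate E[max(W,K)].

4.78

E[max(W,K)] = Σ_w Σ_k max(w,k) · P(W=w)P(K=k)
 = 3·0.155 + 5·0.155 + 3·0.15 + 5·0.15 + 6·0.195 + 6·0.195
 = 0.465 + 0.775 + 0.45 + 0.75 + 1.17 + 1.17
 = 4.78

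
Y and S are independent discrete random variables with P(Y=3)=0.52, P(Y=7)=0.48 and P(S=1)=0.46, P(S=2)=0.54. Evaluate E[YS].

7.5768

E[YS] = Σ_y Σ_s ys · P(Y=y)P(S=s)
 = 3·0.2392 + 6·0.2808 + 7·0.2208 + 14·0.2592
 = 0.7176 + 1.6848 + 1.5456 + 3.6288
 = 7.5768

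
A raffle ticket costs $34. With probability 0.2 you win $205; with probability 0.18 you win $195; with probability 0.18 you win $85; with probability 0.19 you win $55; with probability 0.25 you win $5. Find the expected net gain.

E[payout] = 205·0.2 + 195·0.18 + 85·0.18 + 55·0.19 + 5·0.25
 = 41 + 35.1 + 15.3 + 10.45 + 1.25
 = 103.1
Net = 103.1 - 34 = 69.1

69.1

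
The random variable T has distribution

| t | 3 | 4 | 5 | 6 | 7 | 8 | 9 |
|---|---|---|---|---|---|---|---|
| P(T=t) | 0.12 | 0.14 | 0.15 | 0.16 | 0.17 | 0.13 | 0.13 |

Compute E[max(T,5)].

6.41

E[max(T,5)] = Σ max(t,5)·P(T=t)
 = 5·0.12 + 5·0.14 + 5·0.15 + 6·0.16 + 7·0.17 + 8·0.13 + 9·0.13
 = 0.6 + 0.7 + 0.75 + 0.96 + 1.19 + 1.04 + 1.17
 = 6.41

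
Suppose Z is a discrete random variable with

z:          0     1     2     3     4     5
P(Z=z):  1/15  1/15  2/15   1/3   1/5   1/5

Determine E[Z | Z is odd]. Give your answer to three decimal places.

P(Z is odd) = 1/15 + 1/3 + 1/5 = 3/5.
E[Z | Z is odd] = [1·1/15 + 3·1/3 + 5·1/5] / (3/5)
 = 31/15 / (3/5)
 = 31/9

3.444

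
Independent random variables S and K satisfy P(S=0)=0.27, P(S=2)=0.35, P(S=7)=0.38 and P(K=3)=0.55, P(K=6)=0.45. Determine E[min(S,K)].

E[min(S,K)] = Σ_s Σ_k min(s,k) · P(S=s)P(K=k)
 = 0·0.1485 + 0·0.1215 + 2·0.1925 + 2·0.1575 + 3·0.209 + 6·0.171
 = 0 + 0 + 0.385 + 0.315 + 0.627 + 1.026
 = 2.353

2.353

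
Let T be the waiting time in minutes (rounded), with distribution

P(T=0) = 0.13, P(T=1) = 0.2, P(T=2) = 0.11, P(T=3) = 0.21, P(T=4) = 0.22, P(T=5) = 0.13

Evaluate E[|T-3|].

1.38

E[|T-3|] = Σ |t-3|·P(T=t)
 = 3·0.13 + 2·0.2 + 1·0.11 + 0·0.21 + 1·0.22 + 2·0.13
 = 0.39 + 0.4 + 0.11 + 0 + 0.22 + 0.26
 = 1.38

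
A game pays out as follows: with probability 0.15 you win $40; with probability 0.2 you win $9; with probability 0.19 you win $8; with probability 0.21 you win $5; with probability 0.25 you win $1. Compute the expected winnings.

10.62

E[payout] = 40·0.15 + 9·0.2 + 8·0.19 + 5·0.21 + 1·0.25
 = 6 + 1.8 + 1.52 + 1.05 + 0.25
 = 10.62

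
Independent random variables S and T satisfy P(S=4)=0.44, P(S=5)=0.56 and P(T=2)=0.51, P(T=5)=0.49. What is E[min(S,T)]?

3.2544

E[min(S,T)] = Σ_s Σ_t min(s,t) · P(S=s)P(T=t)
 = 2·0.2244 + 4·0.2156 + 2·0.2856 + 5·0.2744
 = 0.4488 + 0.8624 + 0.5712 + 1.372
 = 3.2544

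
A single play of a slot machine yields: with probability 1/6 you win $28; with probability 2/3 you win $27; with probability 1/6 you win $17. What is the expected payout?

E[payout] = 28·1/6 + 27·2/3 + 17·1/6
 = 14/3 + 18 + 17/6
 = 51/2

25.5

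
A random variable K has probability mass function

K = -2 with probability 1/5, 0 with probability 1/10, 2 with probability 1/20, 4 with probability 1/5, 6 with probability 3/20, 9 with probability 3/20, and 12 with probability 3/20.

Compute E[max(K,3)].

5.9

E[max(K,3)] = Σ max(k,3)·P(K=k)
 = 3·1/5 + 3·1/10 + 3·1/20 + 4·1/5 + 6·3/20 + 9·3/20 + 12·3/20
 = 3/5 + 3/10 + 3/20 + 4/5 + 9/10 + 27/20 + 9/5
 = 59/10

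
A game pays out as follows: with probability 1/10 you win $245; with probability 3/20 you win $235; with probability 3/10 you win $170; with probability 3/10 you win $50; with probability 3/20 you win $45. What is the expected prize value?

132.5

E[payout] = 245·1/10 + 235·3/20 + 170·3/10 + 50·3/10 + 45·3/20
 = 49/2 + 141/4 + 51 + 15 + 27/4
 = 265/2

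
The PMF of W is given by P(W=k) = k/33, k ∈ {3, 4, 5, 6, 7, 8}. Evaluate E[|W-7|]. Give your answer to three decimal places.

1.455

E[|W-7|] = Σ |w-7|·P(W=w)
 = 4·1/11 + 3·4/33 + 2·5/33 + 1·2/11 + 0·7/33 + 1·8/33
 = 4/11 + 4/11 + 10/33 + 2/11 + 0 + 8/33
 = 16/11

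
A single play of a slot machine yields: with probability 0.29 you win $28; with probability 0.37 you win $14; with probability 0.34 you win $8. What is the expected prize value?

16.02

E[payout] = 28·0.29 + 14·0.37 + 8·0.34
 = 8.12 + 5.18 + 2.72
 = 16.02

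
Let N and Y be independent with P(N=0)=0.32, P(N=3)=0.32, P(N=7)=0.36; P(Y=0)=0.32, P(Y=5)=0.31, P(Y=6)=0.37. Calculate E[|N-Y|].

E[|N-Y|] = Σ_n Σ_y |n-y| · P(N=n)P(Y=y)
 = 0·0.1024 + 5·0.0992 + 6·0.1184 + 3·0.1024 + 2·0.0992 + 3·0.1184 + 7·0.1152 + 2·0.1116 + 1·0.1332
 = 0 + 0.496 + 0.7104 + 0.3072 + 0.1984 + 0.3552 + 0.8064 + 0.2232 + 0.1332
 = 3.23

3.23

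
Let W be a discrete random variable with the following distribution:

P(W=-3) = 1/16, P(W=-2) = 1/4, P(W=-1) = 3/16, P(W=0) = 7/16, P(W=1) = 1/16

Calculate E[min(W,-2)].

-2.0625

E[min(W,-2)] = Σ min(w,-2)·P(W=w)
 = (-3)·1/16 + (-2)·1/4 + (-2)·3/16 + (-2)·7/16 + (-2)·1/16
 = (-3/16) + (-1/2) + (-3/8) + (-7/8) + (-1/8)
 = -33/16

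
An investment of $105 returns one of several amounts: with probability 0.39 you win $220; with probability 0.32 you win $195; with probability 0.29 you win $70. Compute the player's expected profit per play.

E[payout] = 220·0.39 + 195·0.32 + 70·0.29
 = 85.8 + 62.4 + 20.3
 = 168.5
Net = 168.5 - 105 = 63.5

63.5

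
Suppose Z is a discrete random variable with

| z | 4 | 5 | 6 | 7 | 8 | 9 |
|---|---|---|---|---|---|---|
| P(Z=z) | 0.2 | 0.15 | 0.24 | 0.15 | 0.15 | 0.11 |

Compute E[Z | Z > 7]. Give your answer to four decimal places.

P(Z > 7) = 0.15 + 0.11 = 0.26.
E[Z | Z > 7] = [8·0.15 + 9·0.11] / 0.26
 = 2.19 / 0.26
 = 219/26

8.4231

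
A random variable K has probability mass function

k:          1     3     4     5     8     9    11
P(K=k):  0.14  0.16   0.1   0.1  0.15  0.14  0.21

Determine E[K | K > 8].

10.2

P(K > 8) = 0.14 + 0.21 = 0.35.
E[K | K > 8] = [9·0.14 + 11·0.21] / 0.35
 = 3.57 / 0.35
 = 51/5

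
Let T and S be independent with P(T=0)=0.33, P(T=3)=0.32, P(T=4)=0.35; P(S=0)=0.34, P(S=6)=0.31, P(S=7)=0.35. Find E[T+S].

E[T+S] = Σ_t Σ_s (t+s) · P(T=t)P(S=s)
 = 0·0.1122 + 6·0.1023 + 7·0.1155 + 3·0.1088 + 9·0.0992 + 10·0.112 + 4·0.119 + 10·0.1085 + 11·0.1225
 = 0 + 0.6138 + 0.8085 + 0.3264 + 0.8928 + 1.12 + 0.476 + 1.085 + 1.3475
 = 6.67

6.67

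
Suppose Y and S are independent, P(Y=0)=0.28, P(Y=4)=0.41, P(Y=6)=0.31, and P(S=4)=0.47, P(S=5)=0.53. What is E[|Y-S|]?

1.9414

E[|Y-S|] = Σ_y Σ_s |y-s| · P(Y=y)P(S=s)
 = 4·0.1316 + 5·0.1484 + 0·0.1927 + 1·0.2173 + 2·0.1457 + 1·0.1643
 = 0.5264 + 0.742 + 0 + 0.2173 + 0.2914 + 0.1643
 = 1.9414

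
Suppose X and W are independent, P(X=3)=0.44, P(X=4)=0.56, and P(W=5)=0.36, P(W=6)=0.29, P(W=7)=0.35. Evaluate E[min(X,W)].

3.56

E[min(X,W)] = Σ_x Σ_w min(x,w) · P(X=x)P(W=w)
 = 3·0.1584 + 3·0.1276 + 3·0.154 + 4·0.2016 + 4·0.1624 + 4·0.196
 = 0.4752 + 0.3828 + 0.462 + 0.8064 + 0.6496 + 0.784
 = 3.56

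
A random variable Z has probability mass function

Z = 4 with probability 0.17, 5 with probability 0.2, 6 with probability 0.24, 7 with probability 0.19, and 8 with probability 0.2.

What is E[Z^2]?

38.47

E[Z^2] = Σ z^2·P(Z=z)
 = 16·0.17 + 25·0.2 + 36·0.24 + 49·0.19 + 64·0.2
 = 2.72 + 5 + 8.64 + 9.31 + 12.8
 = 38.47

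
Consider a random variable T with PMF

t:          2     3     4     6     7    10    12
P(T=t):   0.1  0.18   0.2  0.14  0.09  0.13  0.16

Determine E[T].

E[T] = Σ t·P(T=t)
 = 2·0.1 + 3·0.18 + 4·0.2 + 6·0.14 + 7·0.09 + 10·0.13 + 12·0.16
 = 0.2 + 0.54 + 0.8 + 0.84 + 0.63 + 1.3 + 1.92
 = 6.23

6.23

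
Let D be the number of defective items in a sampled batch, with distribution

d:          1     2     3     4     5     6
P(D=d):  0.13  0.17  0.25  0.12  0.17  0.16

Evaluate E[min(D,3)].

E[min(D,3)] = Σ min(d,3)·P(D=d)
 = 1·0.13 + 2·0.17 + 3·0.25 + 3·0.12 + 3·0.17 + 3·0.16
 = 0.13 + 0.34 + 0.75 + 0.36 + 0.51 + 0.48
 = 2.57

2.57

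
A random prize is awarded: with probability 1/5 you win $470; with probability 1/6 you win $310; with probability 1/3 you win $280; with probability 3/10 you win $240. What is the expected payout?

311

E[payout] = 470·1/5 + 310·1/6 + 280·1/3 + 240·3/10
 = 94 + 155/3 + 280/3 + 72
 = 311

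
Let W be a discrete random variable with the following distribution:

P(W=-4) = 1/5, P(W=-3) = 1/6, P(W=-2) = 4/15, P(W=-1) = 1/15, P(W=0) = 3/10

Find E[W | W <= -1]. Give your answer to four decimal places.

P(W <= -1) = 1/5 + 1/6 + 4/15 + 1/15 = 7/10.
E[W | W <= -1] = [(-4)·1/5 + (-3)·1/6 + (-2)·4/15 + (-1)·1/15] / (7/10)
 = -19/10 / (7/10)
 = -19/7

-2.7143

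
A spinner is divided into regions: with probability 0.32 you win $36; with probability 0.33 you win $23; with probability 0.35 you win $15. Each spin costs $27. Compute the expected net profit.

-2.64

E[payout] = 36·0.32 + 23·0.33 + 15·0.35
 = 11.52 + 7.59 + 5.25
 = 24.36
Net = 24.36 - 27 = -2.64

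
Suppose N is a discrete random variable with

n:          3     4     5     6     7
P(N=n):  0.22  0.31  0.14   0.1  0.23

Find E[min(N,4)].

3.78

E[min(N,4)] = Σ min(n,4)·P(N=n)
 = 3·0.22 + 4·0.31 + 4·0.14 + 4·0.1 + 4·0.23
 = 0.66 + 1.24 + 0.56 + 0.4 + 0.92
 = 3.78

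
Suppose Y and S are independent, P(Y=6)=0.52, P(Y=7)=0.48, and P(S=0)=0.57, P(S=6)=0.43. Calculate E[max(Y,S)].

E[max(Y,S)] = Σ_y Σ_s max(y,s) · P(Y=y)P(S=s)
 = 6·0.2964 + 6·0.2236 + 7·0.2736 + 7·0.2064
 = 1.7784 + 1.3416 + 1.9152 + 1.4448
 = 6.48

6.48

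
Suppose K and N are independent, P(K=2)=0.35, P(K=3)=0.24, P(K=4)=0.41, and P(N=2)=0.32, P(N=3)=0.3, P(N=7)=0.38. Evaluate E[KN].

12.852

E[KN] = Σ_k Σ_n kn · P(K=k)P(N=n)
 = 4·0.112 + 6·0.105 + 14·0.133 + 6·0.0768 + 9·0.072 + 21·0.0912 + 8·0.1312 + 12·0.123 + 28·0.1558
 = 0.448 + 0.63 + 1.862 + 0.4608 + 0.648 + 1.9152 + 1.0496 + 1.476 + 4.3624
 = 12.852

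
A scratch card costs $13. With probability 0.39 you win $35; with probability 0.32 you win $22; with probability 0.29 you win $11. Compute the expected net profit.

10.88

E[payout] = 35·0.39 + 22·0.32 + 11·0.29
 = 13.65 + 7.04 + 3.19
 = 23.88
Net = 23.88 - 13 = 10.88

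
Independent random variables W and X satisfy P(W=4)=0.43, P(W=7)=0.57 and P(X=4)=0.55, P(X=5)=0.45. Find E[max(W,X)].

E[max(W,X)] = Σ_w Σ_x max(w,x) · P(W=w)P(X=x)
 = 4·0.2365 + 5·0.1935 + 7·0.3135 + 7·0.2565
 = 0.946 + 0.9675 + 2.1945 + 1.7955
 = 5.9035

5.9035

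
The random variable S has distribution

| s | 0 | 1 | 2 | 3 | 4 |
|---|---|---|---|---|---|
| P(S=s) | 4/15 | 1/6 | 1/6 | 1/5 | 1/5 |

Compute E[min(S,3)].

1.7

E[min(S,3)] = Σ min(s,3)·P(S=s)
 = 0·4/15 + 1·1/6 + 2·1/6 + 3·1/5 + 3·1/5
 = 0 + 1/6 + 1/3 + 3/5 + 3/5
 = 17/10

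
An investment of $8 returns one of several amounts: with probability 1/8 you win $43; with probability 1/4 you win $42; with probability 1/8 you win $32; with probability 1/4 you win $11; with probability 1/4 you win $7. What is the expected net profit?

E[payout] = 43·1/8 + 42·1/4 + 32·1/8 + 11·1/4 + 7·1/4
 = 43/8 + 21/2 + 4 + 11/4 + 7/4
 = 195/8
Net = 195/8 - 8 = 131/8

16.375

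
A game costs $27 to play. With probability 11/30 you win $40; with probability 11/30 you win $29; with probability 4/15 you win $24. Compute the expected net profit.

E[payout] = 40·11/30 + 29·11/30 + 24·4/15
 = 44/3 + 319/30 + 32/5
 = 317/10
Net = 317/10 - 27 = 47/10

4.7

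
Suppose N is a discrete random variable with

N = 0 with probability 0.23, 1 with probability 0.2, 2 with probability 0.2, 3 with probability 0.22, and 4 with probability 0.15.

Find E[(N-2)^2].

1.94

E[(N-2)^2] = Σ (n-2)^2·P(N=n)
 = 4·0.23 + 1·0.2 + 0·0.2 + 1·0.22 + 4·0.15
 = 0.92 + 0.2 + 0 + 0.22 + 0.6
 = 1.94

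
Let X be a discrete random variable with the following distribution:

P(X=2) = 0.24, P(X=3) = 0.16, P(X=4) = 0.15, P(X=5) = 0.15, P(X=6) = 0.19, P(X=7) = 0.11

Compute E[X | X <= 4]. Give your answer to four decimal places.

P(X <= 4) = 0.24 + 0.16 + 0.15 = 0.55.
E[X | X <= 4] = [2·0.24 + 3·0.16 + 4·0.15] / 0.55
 = 1.56 / 0.55
 = 156/55

2.8364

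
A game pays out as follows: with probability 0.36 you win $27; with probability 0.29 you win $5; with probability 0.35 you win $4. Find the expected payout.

12.57

E[payout] = 27·0.36 + 5·0.29 + 4·0.35
 = 9.72 + 1.45 + 1.4
 = 12.57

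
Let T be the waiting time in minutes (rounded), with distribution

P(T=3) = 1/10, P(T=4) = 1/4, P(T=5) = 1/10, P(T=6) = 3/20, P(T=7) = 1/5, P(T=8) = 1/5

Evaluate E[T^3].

E[T^3] = Σ t^3·P(T=t)
 = 27·1/10 + 64·1/4 + 125·1/10 + 216·3/20 + 343·1/5 + 512·1/5
 = 27/10 + 16 + 25/2 + 162/5 + 343/5 + 512/5
 = 1173/5

234.6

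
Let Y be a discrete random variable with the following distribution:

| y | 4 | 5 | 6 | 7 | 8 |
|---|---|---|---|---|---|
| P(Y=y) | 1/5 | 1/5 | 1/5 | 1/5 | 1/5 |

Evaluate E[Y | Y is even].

6

P(Y is even) = 1/5 + 1/5 + 1/5 = 3/5.
E[Y | Y is even] = [4·1/5 + 6·1/5 + 8·1/5] / (3/5)
 = 18/5 / (3/5)
 = 6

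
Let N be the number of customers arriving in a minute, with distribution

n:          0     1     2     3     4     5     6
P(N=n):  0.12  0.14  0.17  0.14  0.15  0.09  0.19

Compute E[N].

3.09

E[N] = Σ n·P(N=n)
 = 0·0.12 + 1·0.14 + 2·0.17 + 3·0.14 + 4·0.15 + 5·0.09 + 6·0.19
 = 0 + 0.14 + 0.34 + 0.42 + 0.6 + 0.45 + 1.14
 = 3.09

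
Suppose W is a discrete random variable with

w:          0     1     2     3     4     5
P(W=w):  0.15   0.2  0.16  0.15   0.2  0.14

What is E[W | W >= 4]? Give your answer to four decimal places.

4.4118

P(W >= 4) = 0.2 + 0.14 = 0.34.
E[W | W >= 4] = [4·0.2 + 5·0.14] / 0.34
 = 1.5 / 0.34
 = 75/17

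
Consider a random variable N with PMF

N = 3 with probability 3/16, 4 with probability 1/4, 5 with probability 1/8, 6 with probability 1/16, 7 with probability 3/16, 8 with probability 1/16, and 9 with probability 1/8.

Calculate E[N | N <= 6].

4.1

P(N <= 6) = 3/16 + 1/4 + 1/8 + 1/16 = 5/8.
E[N | N <= 6] = [3·3/16 + 4·1/4 + 5·1/8 + 6·1/16] / (5/8)
 = 41/16 / (5/8)
 = 41/10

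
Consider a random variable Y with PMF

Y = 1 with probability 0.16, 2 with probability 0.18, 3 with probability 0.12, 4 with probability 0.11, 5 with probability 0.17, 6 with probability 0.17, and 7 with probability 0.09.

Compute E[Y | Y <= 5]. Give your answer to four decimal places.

P(Y <= 5) = 0.16 + 0.18 + 0.12 + 0.11 + 0.17 = 0.74.
E[Y | Y <= 5] = [1·0.16 + 2·0.18 + 3·0.12 + 4·0.11 + 5·0.17] / 0.74
 = 2.17 / 0.74
 = 217/74

2.9324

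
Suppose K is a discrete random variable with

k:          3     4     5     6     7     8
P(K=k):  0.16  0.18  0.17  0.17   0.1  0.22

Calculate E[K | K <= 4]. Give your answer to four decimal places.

P(K <= 4) = 0.16 + 0.18 = 0.34.
E[K | K <= 4] = [3·0.16 + 4·0.18] / 0.34
 = 1.2 / 0.34
 = 60/17

3.5294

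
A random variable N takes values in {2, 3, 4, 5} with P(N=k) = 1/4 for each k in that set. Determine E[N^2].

13.5

E[N^2] = Σ n^2·P(N=n)
 = 4·1/4 + 9·1/4 + 16·1/4 + 25·1/4
 = 1 + 9/4 + 4 + 25/4
 = 27/2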